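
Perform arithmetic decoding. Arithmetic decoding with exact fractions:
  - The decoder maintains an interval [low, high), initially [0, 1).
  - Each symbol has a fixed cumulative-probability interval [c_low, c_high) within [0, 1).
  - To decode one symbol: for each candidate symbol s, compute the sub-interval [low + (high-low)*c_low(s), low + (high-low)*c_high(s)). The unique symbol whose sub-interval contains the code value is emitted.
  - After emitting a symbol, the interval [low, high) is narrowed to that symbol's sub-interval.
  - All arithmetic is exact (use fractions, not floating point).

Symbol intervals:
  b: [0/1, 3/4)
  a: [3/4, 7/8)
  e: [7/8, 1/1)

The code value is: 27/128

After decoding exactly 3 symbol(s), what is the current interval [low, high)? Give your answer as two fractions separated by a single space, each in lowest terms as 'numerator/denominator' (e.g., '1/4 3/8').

Answer: 0/1 27/64

Derivation:
Step 1: interval [0/1, 1/1), width = 1/1 - 0/1 = 1/1
  'b': [0/1 + 1/1*0/1, 0/1 + 1/1*3/4) = [0/1, 3/4) <- contains code 27/128
  'a': [0/1 + 1/1*3/4, 0/1 + 1/1*7/8) = [3/4, 7/8)
  'e': [0/1 + 1/1*7/8, 0/1 + 1/1*1/1) = [7/8, 1/1)
  emit 'b', narrow to [0/1, 3/4)
Step 2: interval [0/1, 3/4), width = 3/4 - 0/1 = 3/4
  'b': [0/1 + 3/4*0/1, 0/1 + 3/4*3/4) = [0/1, 9/16) <- contains code 27/128
  'a': [0/1 + 3/4*3/4, 0/1 + 3/4*7/8) = [9/16, 21/32)
  'e': [0/1 + 3/4*7/8, 0/1 + 3/4*1/1) = [21/32, 3/4)
  emit 'b', narrow to [0/1, 9/16)
Step 3: interval [0/1, 9/16), width = 9/16 - 0/1 = 9/16
  'b': [0/1 + 9/16*0/1, 0/1 + 9/16*3/4) = [0/1, 27/64) <- contains code 27/128
  'a': [0/1 + 9/16*3/4, 0/1 + 9/16*7/8) = [27/64, 63/128)
  'e': [0/1 + 9/16*7/8, 0/1 + 9/16*1/1) = [63/128, 9/16)
  emit 'b', narrow to [0/1, 27/64)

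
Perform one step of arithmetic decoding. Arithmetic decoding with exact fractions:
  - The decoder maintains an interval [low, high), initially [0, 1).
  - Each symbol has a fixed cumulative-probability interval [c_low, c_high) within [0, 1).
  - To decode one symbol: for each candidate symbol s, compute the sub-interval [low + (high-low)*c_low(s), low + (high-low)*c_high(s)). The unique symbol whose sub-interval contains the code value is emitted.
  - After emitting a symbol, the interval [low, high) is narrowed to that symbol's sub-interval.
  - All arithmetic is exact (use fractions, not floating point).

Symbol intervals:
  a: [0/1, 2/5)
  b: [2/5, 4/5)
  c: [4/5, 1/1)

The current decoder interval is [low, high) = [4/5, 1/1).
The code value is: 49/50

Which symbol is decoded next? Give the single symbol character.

Answer: c

Derivation:
Interval width = high − low = 1/1 − 4/5 = 1/5
Scaled code = (code − low) / width = (49/50 − 4/5) / 1/5 = 9/10
  a: [0/1, 2/5) 
  b: [2/5, 4/5) 
  c: [4/5, 1/1) ← scaled code falls here ✓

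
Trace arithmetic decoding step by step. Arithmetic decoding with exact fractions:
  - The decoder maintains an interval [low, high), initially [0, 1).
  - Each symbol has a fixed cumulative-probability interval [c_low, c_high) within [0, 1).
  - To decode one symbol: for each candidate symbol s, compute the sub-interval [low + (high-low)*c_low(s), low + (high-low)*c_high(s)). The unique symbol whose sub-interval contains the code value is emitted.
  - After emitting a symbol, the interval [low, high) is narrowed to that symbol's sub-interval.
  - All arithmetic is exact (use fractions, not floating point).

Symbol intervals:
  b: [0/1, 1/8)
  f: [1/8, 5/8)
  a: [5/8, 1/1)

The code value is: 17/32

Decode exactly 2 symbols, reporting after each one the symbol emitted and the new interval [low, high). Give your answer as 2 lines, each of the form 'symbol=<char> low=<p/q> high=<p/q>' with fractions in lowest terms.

Step 1: interval [0/1, 1/1), width = 1/1 - 0/1 = 1/1
  'b': [0/1 + 1/1*0/1, 0/1 + 1/1*1/8) = [0/1, 1/8)
  'f': [0/1 + 1/1*1/8, 0/1 + 1/1*5/8) = [1/8, 5/8) <- contains code 17/32
  'a': [0/1 + 1/1*5/8, 0/1 + 1/1*1/1) = [5/8, 1/1)
  emit 'f', narrow to [1/8, 5/8)
Step 2: interval [1/8, 5/8), width = 5/8 - 1/8 = 1/2
  'b': [1/8 + 1/2*0/1, 1/8 + 1/2*1/8) = [1/8, 3/16)
  'f': [1/8 + 1/2*1/8, 1/8 + 1/2*5/8) = [3/16, 7/16)
  'a': [1/8 + 1/2*5/8, 1/8 + 1/2*1/1) = [7/16, 5/8) <- contains code 17/32
  emit 'a', narrow to [7/16, 5/8)

Answer: symbol=f low=1/8 high=5/8
symbol=a low=7/16 high=5/8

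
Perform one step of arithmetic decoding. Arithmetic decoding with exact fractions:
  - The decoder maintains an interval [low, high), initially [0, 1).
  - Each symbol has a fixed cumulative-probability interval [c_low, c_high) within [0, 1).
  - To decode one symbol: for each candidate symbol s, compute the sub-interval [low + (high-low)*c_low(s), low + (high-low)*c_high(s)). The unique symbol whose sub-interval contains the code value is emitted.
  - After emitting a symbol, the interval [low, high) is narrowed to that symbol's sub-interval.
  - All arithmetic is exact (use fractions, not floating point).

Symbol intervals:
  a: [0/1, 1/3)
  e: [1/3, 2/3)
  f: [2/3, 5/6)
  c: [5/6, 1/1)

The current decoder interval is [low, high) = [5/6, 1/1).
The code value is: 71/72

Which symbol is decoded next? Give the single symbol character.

Answer: c

Derivation:
Interval width = high − low = 1/1 − 5/6 = 1/6
Scaled code = (code − low) / width = (71/72 − 5/6) / 1/6 = 11/12
  a: [0/1, 1/3) 
  e: [1/3, 2/3) 
  f: [2/3, 5/6) 
  c: [5/6, 1/1) ← scaled code falls here ✓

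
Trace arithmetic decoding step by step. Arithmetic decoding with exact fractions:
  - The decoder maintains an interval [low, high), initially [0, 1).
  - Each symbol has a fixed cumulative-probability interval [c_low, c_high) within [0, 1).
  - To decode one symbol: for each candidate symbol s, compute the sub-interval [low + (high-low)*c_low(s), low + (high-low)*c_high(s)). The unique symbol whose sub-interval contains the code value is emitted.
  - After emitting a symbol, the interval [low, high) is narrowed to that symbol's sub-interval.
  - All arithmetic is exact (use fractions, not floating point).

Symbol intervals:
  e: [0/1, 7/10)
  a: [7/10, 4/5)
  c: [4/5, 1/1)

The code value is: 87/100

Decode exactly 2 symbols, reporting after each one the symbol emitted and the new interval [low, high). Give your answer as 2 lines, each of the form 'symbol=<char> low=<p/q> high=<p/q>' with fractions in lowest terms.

Answer: symbol=c low=4/5 high=1/1
symbol=e low=4/5 high=47/50

Derivation:
Step 1: interval [0/1, 1/1), width = 1/1 - 0/1 = 1/1
  'e': [0/1 + 1/1*0/1, 0/1 + 1/1*7/10) = [0/1, 7/10)
  'a': [0/1 + 1/1*7/10, 0/1 + 1/1*4/5) = [7/10, 4/5)
  'c': [0/1 + 1/1*4/5, 0/1 + 1/1*1/1) = [4/5, 1/1) <- contains code 87/100
  emit 'c', narrow to [4/5, 1/1)
Step 2: interval [4/5, 1/1), width = 1/1 - 4/5 = 1/5
  'e': [4/5 + 1/5*0/1, 4/5 + 1/5*7/10) = [4/5, 47/50) <- contains code 87/100
  'a': [4/5 + 1/5*7/10, 4/5 + 1/5*4/5) = [47/50, 24/25)
  'c': [4/5 + 1/5*4/5, 4/5 + 1/5*1/1) = [24/25, 1/1)
  emit 'e', narrow to [4/5, 47/50)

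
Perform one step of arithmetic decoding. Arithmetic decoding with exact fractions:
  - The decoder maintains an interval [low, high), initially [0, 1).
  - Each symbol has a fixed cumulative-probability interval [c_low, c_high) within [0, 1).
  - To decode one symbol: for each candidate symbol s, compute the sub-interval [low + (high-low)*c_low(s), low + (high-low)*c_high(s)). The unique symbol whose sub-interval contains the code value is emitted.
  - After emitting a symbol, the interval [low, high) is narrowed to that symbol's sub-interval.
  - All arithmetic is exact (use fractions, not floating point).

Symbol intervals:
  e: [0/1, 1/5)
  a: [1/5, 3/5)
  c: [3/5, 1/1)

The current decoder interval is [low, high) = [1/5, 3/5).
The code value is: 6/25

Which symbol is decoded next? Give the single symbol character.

Interval width = high − low = 3/5 − 1/5 = 2/5
Scaled code = (code − low) / width = (6/25 − 1/5) / 2/5 = 1/10
  e: [0/1, 1/5) ← scaled code falls here ✓
  a: [1/5, 3/5) 
  c: [3/5, 1/1) 

Answer: e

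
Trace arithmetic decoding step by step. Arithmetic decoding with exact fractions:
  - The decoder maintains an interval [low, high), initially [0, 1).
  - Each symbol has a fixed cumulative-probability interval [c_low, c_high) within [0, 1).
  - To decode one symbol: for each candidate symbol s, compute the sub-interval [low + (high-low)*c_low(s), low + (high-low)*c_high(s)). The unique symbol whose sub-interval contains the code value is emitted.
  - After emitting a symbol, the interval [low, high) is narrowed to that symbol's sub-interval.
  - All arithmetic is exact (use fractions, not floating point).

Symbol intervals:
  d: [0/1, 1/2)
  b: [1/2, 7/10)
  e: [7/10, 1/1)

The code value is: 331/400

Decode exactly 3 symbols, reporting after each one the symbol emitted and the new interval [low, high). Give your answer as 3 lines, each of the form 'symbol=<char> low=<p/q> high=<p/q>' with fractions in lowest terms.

Answer: symbol=e low=7/10 high=1/1
symbol=d low=7/10 high=17/20
symbol=e low=161/200 high=17/20

Derivation:
Step 1: interval [0/1, 1/1), width = 1/1 - 0/1 = 1/1
  'd': [0/1 + 1/1*0/1, 0/1 + 1/1*1/2) = [0/1, 1/2)
  'b': [0/1 + 1/1*1/2, 0/1 + 1/1*7/10) = [1/2, 7/10)
  'e': [0/1 + 1/1*7/10, 0/1 + 1/1*1/1) = [7/10, 1/1) <- contains code 331/400
  emit 'e', narrow to [7/10, 1/1)
Step 2: interval [7/10, 1/1), width = 1/1 - 7/10 = 3/10
  'd': [7/10 + 3/10*0/1, 7/10 + 3/10*1/2) = [7/10, 17/20) <- contains code 331/400
  'b': [7/10 + 3/10*1/2, 7/10 + 3/10*7/10) = [17/20, 91/100)
  'e': [7/10 + 3/10*7/10, 7/10 + 3/10*1/1) = [91/100, 1/1)
  emit 'd', narrow to [7/10, 17/20)
Step 3: interval [7/10, 17/20), width = 17/20 - 7/10 = 3/20
  'd': [7/10 + 3/20*0/1, 7/10 + 3/20*1/2) = [7/10, 31/40)
  'b': [7/10 + 3/20*1/2, 7/10 + 3/20*7/10) = [31/40, 161/200)
  'e': [7/10 + 3/20*7/10, 7/10 + 3/20*1/1) = [161/200, 17/20) <- contains code 331/400
  emit 'e', narrow to [161/200, 17/20)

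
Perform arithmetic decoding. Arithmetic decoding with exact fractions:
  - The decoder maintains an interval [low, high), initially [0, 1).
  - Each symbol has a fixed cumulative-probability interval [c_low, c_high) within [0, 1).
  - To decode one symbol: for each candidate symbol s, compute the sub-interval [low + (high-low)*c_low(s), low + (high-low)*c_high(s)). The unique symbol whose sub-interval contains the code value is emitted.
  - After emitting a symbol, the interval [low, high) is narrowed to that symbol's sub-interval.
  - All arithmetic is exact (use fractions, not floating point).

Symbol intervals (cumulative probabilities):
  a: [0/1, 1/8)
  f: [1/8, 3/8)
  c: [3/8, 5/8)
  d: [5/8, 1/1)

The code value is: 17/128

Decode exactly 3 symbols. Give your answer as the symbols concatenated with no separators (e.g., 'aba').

Step 1: interval [0/1, 1/1), width = 1/1 - 0/1 = 1/1
  'a': [0/1 + 1/1*0/1, 0/1 + 1/1*1/8) = [0/1, 1/8)
  'f': [0/1 + 1/1*1/8, 0/1 + 1/1*3/8) = [1/8, 3/8) <- contains code 17/128
  'c': [0/1 + 1/1*3/8, 0/1 + 1/1*5/8) = [3/8, 5/8)
  'd': [0/1 + 1/1*5/8, 0/1 + 1/1*1/1) = [5/8, 1/1)
  emit 'f', narrow to [1/8, 3/8)
Step 2: interval [1/8, 3/8), width = 3/8 - 1/8 = 1/4
  'a': [1/8 + 1/4*0/1, 1/8 + 1/4*1/8) = [1/8, 5/32) <- contains code 17/128
  'f': [1/8 + 1/4*1/8, 1/8 + 1/4*3/8) = [5/32, 7/32)
  'c': [1/8 + 1/4*3/8, 1/8 + 1/4*5/8) = [7/32, 9/32)
  'd': [1/8 + 1/4*5/8, 1/8 + 1/4*1/1) = [9/32, 3/8)
  emit 'a', narrow to [1/8, 5/32)
Step 3: interval [1/8, 5/32), width = 5/32 - 1/8 = 1/32
  'a': [1/8 + 1/32*0/1, 1/8 + 1/32*1/8) = [1/8, 33/256)
  'f': [1/8 + 1/32*1/8, 1/8 + 1/32*3/8) = [33/256, 35/256) <- contains code 17/128
  'c': [1/8 + 1/32*3/8, 1/8 + 1/32*5/8) = [35/256, 37/256)
  'd': [1/8 + 1/32*5/8, 1/8 + 1/32*1/1) = [37/256, 5/32)
  emit 'f', narrow to [33/256, 35/256)

Answer: faf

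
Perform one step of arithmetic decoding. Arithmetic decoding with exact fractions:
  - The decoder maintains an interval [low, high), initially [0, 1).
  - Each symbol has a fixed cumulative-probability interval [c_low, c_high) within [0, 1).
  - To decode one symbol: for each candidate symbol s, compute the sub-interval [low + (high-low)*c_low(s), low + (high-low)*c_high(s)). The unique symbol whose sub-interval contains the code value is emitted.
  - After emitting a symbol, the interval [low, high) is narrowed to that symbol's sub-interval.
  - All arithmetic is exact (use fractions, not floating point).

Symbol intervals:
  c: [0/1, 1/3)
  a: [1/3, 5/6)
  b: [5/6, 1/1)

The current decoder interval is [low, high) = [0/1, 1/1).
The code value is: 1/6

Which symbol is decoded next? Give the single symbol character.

Answer: c

Derivation:
Interval width = high − low = 1/1 − 0/1 = 1/1
Scaled code = (code − low) / width = (1/6 − 0/1) / 1/1 = 1/6
  c: [0/1, 1/3) ← scaled code falls here ✓
  a: [1/3, 5/6) 
  b: [5/6, 1/1) 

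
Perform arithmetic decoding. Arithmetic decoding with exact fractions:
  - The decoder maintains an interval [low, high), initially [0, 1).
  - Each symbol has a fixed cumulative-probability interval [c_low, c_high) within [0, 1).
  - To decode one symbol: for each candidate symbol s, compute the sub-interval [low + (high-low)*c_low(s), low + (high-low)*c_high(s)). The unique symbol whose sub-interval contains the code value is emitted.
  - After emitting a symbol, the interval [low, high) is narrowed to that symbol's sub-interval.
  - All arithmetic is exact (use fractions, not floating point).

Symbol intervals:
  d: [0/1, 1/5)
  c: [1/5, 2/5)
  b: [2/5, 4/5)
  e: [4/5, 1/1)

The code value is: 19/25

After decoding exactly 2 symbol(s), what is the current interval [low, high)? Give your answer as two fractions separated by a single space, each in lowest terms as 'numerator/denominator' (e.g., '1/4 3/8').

Answer: 18/25 4/5

Derivation:
Step 1: interval [0/1, 1/1), width = 1/1 - 0/1 = 1/1
  'd': [0/1 + 1/1*0/1, 0/1 + 1/1*1/5) = [0/1, 1/5)
  'c': [0/1 + 1/1*1/5, 0/1 + 1/1*2/5) = [1/5, 2/5)
  'b': [0/1 + 1/1*2/5, 0/1 + 1/1*4/5) = [2/5, 4/5) <- contains code 19/25
  'e': [0/1 + 1/1*4/5, 0/1 + 1/1*1/1) = [4/5, 1/1)
  emit 'b', narrow to [2/5, 4/5)
Step 2: interval [2/5, 4/5), width = 4/5 - 2/5 = 2/5
  'd': [2/5 + 2/5*0/1, 2/5 + 2/5*1/5) = [2/5, 12/25)
  'c': [2/5 + 2/5*1/5, 2/5 + 2/5*2/5) = [12/25, 14/25)
  'b': [2/5 + 2/5*2/5, 2/5 + 2/5*4/5) = [14/25, 18/25)
  'e': [2/5 + 2/5*4/5, 2/5 + 2/5*1/1) = [18/25, 4/5) <- contains code 19/25
  emit 'e', narrow to [18/25, 4/5)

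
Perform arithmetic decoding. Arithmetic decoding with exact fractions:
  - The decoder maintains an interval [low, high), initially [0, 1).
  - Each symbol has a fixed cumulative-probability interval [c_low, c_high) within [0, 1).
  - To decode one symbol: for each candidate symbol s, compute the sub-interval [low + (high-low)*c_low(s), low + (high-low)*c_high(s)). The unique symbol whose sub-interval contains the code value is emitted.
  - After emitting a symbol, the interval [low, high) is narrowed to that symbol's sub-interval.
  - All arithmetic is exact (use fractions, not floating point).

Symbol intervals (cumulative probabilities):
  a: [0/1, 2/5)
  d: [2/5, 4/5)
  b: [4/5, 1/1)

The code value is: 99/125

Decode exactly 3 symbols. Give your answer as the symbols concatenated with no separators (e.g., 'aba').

Answer: dbb

Derivation:
Step 1: interval [0/1, 1/1), width = 1/1 - 0/1 = 1/1
  'a': [0/1 + 1/1*0/1, 0/1 + 1/1*2/5) = [0/1, 2/5)
  'd': [0/1 + 1/1*2/5, 0/1 + 1/1*4/5) = [2/5, 4/5) <- contains code 99/125
  'b': [0/1 + 1/1*4/5, 0/1 + 1/1*1/1) = [4/5, 1/1)
  emit 'd', narrow to [2/5, 4/5)
Step 2: interval [2/5, 4/5), width = 4/5 - 2/5 = 2/5
  'a': [2/5 + 2/5*0/1, 2/5 + 2/5*2/5) = [2/5, 14/25)
  'd': [2/5 + 2/5*2/5, 2/5 + 2/5*4/5) = [14/25, 18/25)
  'b': [2/5 + 2/5*4/5, 2/5 + 2/5*1/1) = [18/25, 4/5) <- contains code 99/125
  emit 'b', narrow to [18/25, 4/5)
Step 3: interval [18/25, 4/5), width = 4/5 - 18/25 = 2/25
  'a': [18/25 + 2/25*0/1, 18/25 + 2/25*2/5) = [18/25, 94/125)
  'd': [18/25 + 2/25*2/5, 18/25 + 2/25*4/5) = [94/125, 98/125)
  'b': [18/25 + 2/25*4/5, 18/25 + 2/25*1/1) = [98/125, 4/5) <- contains code 99/125
  emit 'b', narrow to [98/125, 4/5)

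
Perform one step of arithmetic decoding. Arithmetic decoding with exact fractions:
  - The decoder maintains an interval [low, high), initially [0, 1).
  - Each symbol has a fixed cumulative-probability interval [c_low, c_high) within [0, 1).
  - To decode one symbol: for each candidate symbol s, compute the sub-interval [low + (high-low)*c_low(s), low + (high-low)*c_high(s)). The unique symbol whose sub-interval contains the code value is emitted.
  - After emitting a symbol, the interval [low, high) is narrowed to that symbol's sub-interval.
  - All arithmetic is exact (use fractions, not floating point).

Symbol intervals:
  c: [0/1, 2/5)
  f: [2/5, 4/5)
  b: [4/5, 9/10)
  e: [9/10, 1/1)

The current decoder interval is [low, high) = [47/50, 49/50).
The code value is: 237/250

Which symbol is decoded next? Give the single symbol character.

Answer: c

Derivation:
Interval width = high − low = 49/50 − 47/50 = 1/25
Scaled code = (code − low) / width = (237/250 − 47/50) / 1/25 = 1/5
  c: [0/1, 2/5) ← scaled code falls here ✓
  f: [2/5, 4/5) 
  b: [4/5, 9/10) 
  e: [9/10, 1/1) 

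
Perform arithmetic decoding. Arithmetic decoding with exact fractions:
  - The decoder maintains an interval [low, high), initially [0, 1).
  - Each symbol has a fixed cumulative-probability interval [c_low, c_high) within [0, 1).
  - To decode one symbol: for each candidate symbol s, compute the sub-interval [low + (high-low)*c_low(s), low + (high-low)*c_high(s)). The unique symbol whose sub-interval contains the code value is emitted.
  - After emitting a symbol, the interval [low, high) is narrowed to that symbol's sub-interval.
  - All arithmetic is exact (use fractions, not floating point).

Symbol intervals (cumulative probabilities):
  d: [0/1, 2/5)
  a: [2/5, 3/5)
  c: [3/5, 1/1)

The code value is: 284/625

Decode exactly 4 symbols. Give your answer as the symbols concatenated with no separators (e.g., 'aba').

Step 1: interval [0/1, 1/1), width = 1/1 - 0/1 = 1/1
  'd': [0/1 + 1/1*0/1, 0/1 + 1/1*2/5) = [0/1, 2/5)
  'a': [0/1 + 1/1*2/5, 0/1 + 1/1*3/5) = [2/5, 3/5) <- contains code 284/625
  'c': [0/1 + 1/1*3/5, 0/1 + 1/1*1/1) = [3/5, 1/1)
  emit 'a', narrow to [2/5, 3/5)
Step 2: interval [2/5, 3/5), width = 3/5 - 2/5 = 1/5
  'd': [2/5 + 1/5*0/1, 2/5 + 1/5*2/5) = [2/5, 12/25) <- contains code 284/625
  'a': [2/5 + 1/5*2/5, 2/5 + 1/5*3/5) = [12/25, 13/25)
  'c': [2/5 + 1/5*3/5, 2/5 + 1/5*1/1) = [13/25, 3/5)
  emit 'd', narrow to [2/5, 12/25)
Step 3: interval [2/5, 12/25), width = 12/25 - 2/5 = 2/25
  'd': [2/5 + 2/25*0/1, 2/5 + 2/25*2/5) = [2/5, 54/125)
  'a': [2/5 + 2/25*2/5, 2/5 + 2/25*3/5) = [54/125, 56/125)
  'c': [2/5 + 2/25*3/5, 2/5 + 2/25*1/1) = [56/125, 12/25) <- contains code 284/625
  emit 'c', narrow to [56/125, 12/25)
Step 4: interval [56/125, 12/25), width = 12/25 - 56/125 = 4/125
  'd': [56/125 + 4/125*0/1, 56/125 + 4/125*2/5) = [56/125, 288/625) <- contains code 284/625
  'a': [56/125 + 4/125*2/5, 56/125 + 4/125*3/5) = [288/625, 292/625)
  'c': [56/125 + 4/125*3/5, 56/125 + 4/125*1/1) = [292/625, 12/25)
  emit 'd', narrow to [56/125, 288/625)

Answer: adcd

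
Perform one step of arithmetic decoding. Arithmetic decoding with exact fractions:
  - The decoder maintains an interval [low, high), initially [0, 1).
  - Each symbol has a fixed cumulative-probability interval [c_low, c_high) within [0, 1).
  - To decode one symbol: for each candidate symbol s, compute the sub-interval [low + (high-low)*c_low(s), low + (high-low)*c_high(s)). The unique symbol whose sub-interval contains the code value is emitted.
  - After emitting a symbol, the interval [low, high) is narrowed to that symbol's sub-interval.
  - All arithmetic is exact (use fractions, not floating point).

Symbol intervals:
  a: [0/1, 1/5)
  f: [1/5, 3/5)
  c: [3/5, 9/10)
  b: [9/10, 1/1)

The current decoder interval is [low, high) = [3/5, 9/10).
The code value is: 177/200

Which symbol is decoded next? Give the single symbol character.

Answer: b

Derivation:
Interval width = high − low = 9/10 − 3/5 = 3/10
Scaled code = (code − low) / width = (177/200 − 3/5) / 3/10 = 19/20
  a: [0/1, 1/5) 
  f: [1/5, 3/5) 
  c: [3/5, 9/10) 
  b: [9/10, 1/1) ← scaled code falls here ✓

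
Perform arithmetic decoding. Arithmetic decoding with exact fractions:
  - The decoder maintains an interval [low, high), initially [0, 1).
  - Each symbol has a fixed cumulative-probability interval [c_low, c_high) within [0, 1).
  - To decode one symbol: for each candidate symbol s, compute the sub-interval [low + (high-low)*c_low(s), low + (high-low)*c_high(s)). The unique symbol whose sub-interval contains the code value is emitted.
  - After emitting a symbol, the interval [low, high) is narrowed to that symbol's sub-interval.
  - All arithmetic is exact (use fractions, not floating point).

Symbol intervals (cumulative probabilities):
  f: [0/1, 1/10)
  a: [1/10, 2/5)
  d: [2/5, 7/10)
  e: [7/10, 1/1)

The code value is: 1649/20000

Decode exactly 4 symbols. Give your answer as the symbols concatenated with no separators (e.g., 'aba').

Step 1: interval [0/1, 1/1), width = 1/1 - 0/1 = 1/1
  'f': [0/1 + 1/1*0/1, 0/1 + 1/1*1/10) = [0/1, 1/10) <- contains code 1649/20000
  'a': [0/1 + 1/1*1/10, 0/1 + 1/1*2/5) = [1/10, 2/5)
  'd': [0/1 + 1/1*2/5, 0/1 + 1/1*7/10) = [2/5, 7/10)
  'e': [0/1 + 1/1*7/10, 0/1 + 1/1*1/1) = [7/10, 1/1)
  emit 'f', narrow to [0/1, 1/10)
Step 2: interval [0/1, 1/10), width = 1/10 - 0/1 = 1/10
  'f': [0/1 + 1/10*0/1, 0/1 + 1/10*1/10) = [0/1, 1/100)
  'a': [0/1 + 1/10*1/10, 0/1 + 1/10*2/5) = [1/100, 1/25)
  'd': [0/1 + 1/10*2/5, 0/1 + 1/10*7/10) = [1/25, 7/100)
  'e': [0/1 + 1/10*7/10, 0/1 + 1/10*1/1) = [7/100, 1/10) <- contains code 1649/20000
  emit 'e', narrow to [7/100, 1/10)
Step 3: interval [7/100, 1/10), width = 1/10 - 7/100 = 3/100
  'f': [7/100 + 3/100*0/1, 7/100 + 3/100*1/10) = [7/100, 73/1000)
  'a': [7/100 + 3/100*1/10, 7/100 + 3/100*2/5) = [73/1000, 41/500)
  'd': [7/100 + 3/100*2/5, 7/100 + 3/100*7/10) = [41/500, 91/1000) <- contains code 1649/20000
  'e': [7/100 + 3/100*7/10, 7/100 + 3/100*1/1) = [91/1000, 1/10)
  emit 'd', narrow to [41/500, 91/1000)
Step 4: interval [41/500, 91/1000), width = 91/1000 - 41/500 = 9/1000
  'f': [41/500 + 9/1000*0/1, 41/500 + 9/1000*1/10) = [41/500, 829/10000) <- contains code 1649/20000
  'a': [41/500 + 9/1000*1/10, 41/500 + 9/1000*2/5) = [829/10000, 107/1250)
  'd': [41/500 + 9/1000*2/5, 41/500 + 9/1000*7/10) = [107/1250, 883/10000)
  'e': [41/500 + 9/1000*7/10, 41/500 + 9/1000*1/1) = [883/10000, 91/1000)
  emit 'f', narrow to [41/500, 829/10000)

Answer: fedf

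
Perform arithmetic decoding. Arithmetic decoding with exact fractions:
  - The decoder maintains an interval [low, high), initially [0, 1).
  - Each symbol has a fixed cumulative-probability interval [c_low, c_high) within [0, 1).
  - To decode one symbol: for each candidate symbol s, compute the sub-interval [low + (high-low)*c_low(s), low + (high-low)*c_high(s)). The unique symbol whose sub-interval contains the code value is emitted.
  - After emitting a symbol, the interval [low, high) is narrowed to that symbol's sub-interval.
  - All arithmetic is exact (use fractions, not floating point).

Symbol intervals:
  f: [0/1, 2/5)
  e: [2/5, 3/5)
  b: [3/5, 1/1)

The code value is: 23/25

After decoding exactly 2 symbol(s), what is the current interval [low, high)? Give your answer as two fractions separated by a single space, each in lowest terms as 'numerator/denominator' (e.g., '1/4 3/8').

Step 1: interval [0/1, 1/1), width = 1/1 - 0/1 = 1/1
  'f': [0/1 + 1/1*0/1, 0/1 + 1/1*2/5) = [0/1, 2/5)
  'e': [0/1 + 1/1*2/5, 0/1 + 1/1*3/5) = [2/5, 3/5)
  'b': [0/1 + 1/1*3/5, 0/1 + 1/1*1/1) = [3/5, 1/1) <- contains code 23/25
  emit 'b', narrow to [3/5, 1/1)
Step 2: interval [3/5, 1/1), width = 1/1 - 3/5 = 2/5
  'f': [3/5 + 2/5*0/1, 3/5 + 2/5*2/5) = [3/5, 19/25)
  'e': [3/5 + 2/5*2/5, 3/5 + 2/5*3/5) = [19/25, 21/25)
  'b': [3/5 + 2/5*3/5, 3/5 + 2/5*1/1) = [21/25, 1/1) <- contains code 23/25
  emit 'b', narrow to [21/25, 1/1)

Answer: 21/25 1/1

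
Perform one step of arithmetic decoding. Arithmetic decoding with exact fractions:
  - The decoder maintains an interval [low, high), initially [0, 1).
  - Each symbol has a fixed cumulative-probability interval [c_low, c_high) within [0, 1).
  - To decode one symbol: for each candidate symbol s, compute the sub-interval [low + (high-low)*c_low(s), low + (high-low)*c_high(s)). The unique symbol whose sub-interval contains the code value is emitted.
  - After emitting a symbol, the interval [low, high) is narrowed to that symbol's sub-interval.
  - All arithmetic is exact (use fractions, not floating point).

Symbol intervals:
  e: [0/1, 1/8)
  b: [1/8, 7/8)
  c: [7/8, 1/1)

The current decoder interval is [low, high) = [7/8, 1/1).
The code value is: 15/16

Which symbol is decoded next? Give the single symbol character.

Answer: b

Derivation:
Interval width = high − low = 1/1 − 7/8 = 1/8
Scaled code = (code − low) / width = (15/16 − 7/8) / 1/8 = 1/2
  e: [0/1, 1/8) 
  b: [1/8, 7/8) ← scaled code falls here ✓
  c: [7/8, 1/1) 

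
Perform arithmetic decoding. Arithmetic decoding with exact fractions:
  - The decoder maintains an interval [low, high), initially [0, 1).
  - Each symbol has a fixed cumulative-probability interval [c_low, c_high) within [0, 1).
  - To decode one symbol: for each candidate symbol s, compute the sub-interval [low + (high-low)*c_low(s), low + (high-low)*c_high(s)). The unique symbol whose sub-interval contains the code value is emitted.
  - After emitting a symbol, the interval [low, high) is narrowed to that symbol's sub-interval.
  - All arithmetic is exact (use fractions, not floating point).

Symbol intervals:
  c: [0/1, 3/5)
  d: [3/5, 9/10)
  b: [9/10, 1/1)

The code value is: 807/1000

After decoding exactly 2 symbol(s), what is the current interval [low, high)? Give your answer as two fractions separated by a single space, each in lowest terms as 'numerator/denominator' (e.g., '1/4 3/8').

Answer: 39/50 87/100

Derivation:
Step 1: interval [0/1, 1/1), width = 1/1 - 0/1 = 1/1
  'c': [0/1 + 1/1*0/1, 0/1 + 1/1*3/5) = [0/1, 3/5)
  'd': [0/1 + 1/1*3/5, 0/1 + 1/1*9/10) = [3/5, 9/10) <- contains code 807/1000
  'b': [0/1 + 1/1*9/10, 0/1 + 1/1*1/1) = [9/10, 1/1)
  emit 'd', narrow to [3/5, 9/10)
Step 2: interval [3/5, 9/10), width = 9/10 - 3/5 = 3/10
  'c': [3/5 + 3/10*0/1, 3/5 + 3/10*3/5) = [3/5, 39/50)
  'd': [3/5 + 3/10*3/5, 3/5 + 3/10*9/10) = [39/50, 87/100) <- contains code 807/1000
  'b': [3/5 + 3/10*9/10, 3/5 + 3/10*1/1) = [87/100, 9/10)
  emit 'd', narrow to [39/50, 87/100)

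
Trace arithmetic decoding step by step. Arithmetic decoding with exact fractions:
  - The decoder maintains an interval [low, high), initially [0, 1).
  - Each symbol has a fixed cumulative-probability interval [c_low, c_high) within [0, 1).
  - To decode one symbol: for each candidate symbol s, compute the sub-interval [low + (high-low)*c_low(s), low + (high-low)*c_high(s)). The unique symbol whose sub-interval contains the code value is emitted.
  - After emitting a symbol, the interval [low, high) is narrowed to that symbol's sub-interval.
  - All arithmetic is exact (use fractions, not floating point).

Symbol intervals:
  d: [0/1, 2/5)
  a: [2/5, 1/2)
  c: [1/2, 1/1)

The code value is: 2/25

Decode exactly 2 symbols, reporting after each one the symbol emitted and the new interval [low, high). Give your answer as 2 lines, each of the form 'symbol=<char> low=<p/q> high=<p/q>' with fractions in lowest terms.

Answer: symbol=d low=0/1 high=2/5
symbol=d low=0/1 high=4/25

Derivation:
Step 1: interval [0/1, 1/1), width = 1/1 - 0/1 = 1/1
  'd': [0/1 + 1/1*0/1, 0/1 + 1/1*2/5) = [0/1, 2/5) <- contains code 2/25
  'a': [0/1 + 1/1*2/5, 0/1 + 1/1*1/2) = [2/5, 1/2)
  'c': [0/1 + 1/1*1/2, 0/1 + 1/1*1/1) = [1/2, 1/1)
  emit 'd', narrow to [0/1, 2/5)
Step 2: interval [0/1, 2/5), width = 2/5 - 0/1 = 2/5
  'd': [0/1 + 2/5*0/1, 0/1 + 2/5*2/5) = [0/1, 4/25) <- contains code 2/25
  'a': [0/1 + 2/5*2/5, 0/1 + 2/5*1/2) = [4/25, 1/5)
  'c': [0/1 + 2/5*1/2, 0/1 + 2/5*1/1) = [1/5, 2/5)
  emit 'd', narrow to [0/1, 4/25)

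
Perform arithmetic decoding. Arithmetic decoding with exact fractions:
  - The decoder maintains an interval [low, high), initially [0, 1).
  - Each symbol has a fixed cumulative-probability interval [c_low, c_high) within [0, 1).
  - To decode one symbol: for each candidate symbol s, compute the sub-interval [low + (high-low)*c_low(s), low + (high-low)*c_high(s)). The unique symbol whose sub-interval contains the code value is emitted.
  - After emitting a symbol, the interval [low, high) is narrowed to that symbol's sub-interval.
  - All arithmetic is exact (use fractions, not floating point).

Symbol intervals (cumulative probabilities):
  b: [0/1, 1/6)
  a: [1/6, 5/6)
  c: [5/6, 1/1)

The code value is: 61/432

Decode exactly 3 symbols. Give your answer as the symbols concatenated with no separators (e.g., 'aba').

Answer: bcb

Derivation:
Step 1: interval [0/1, 1/1), width = 1/1 - 0/1 = 1/1
  'b': [0/1 + 1/1*0/1, 0/1 + 1/1*1/6) = [0/1, 1/6) <- contains code 61/432
  'a': [0/1 + 1/1*1/6, 0/1 + 1/1*5/6) = [1/6, 5/6)
  'c': [0/1 + 1/1*5/6, 0/1 + 1/1*1/1) = [5/6, 1/1)
  emit 'b', narrow to [0/1, 1/6)
Step 2: interval [0/1, 1/6), width = 1/6 - 0/1 = 1/6
  'b': [0/1 + 1/6*0/1, 0/1 + 1/6*1/6) = [0/1, 1/36)
  'a': [0/1 + 1/6*1/6, 0/1 + 1/6*5/6) = [1/36, 5/36)
  'c': [0/1 + 1/6*5/6, 0/1 + 1/6*1/1) = [5/36, 1/6) <- contains code 61/432
  emit 'c', narrow to [5/36, 1/6)
Step 3: interval [5/36, 1/6), width = 1/6 - 5/36 = 1/36
  'b': [5/36 + 1/36*0/1, 5/36 + 1/36*1/6) = [5/36, 31/216) <- contains code 61/432
  'a': [5/36 + 1/36*1/6, 5/36 + 1/36*5/6) = [31/216, 35/216)
  'c': [5/36 + 1/36*5/6, 5/36 + 1/36*1/1) = [35/216, 1/6)
  emit 'b', narrow to [5/36, 31/216)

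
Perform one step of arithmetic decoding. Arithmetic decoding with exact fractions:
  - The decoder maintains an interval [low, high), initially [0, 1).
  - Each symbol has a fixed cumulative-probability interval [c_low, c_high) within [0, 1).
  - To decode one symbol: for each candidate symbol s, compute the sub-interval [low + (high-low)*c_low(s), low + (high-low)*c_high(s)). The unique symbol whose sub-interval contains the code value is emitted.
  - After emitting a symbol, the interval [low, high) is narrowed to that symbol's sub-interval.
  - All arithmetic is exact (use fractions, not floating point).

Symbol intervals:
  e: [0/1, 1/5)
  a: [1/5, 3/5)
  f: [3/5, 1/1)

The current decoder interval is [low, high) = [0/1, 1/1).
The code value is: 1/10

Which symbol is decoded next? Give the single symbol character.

Answer: e

Derivation:
Interval width = high − low = 1/1 − 0/1 = 1/1
Scaled code = (code − low) / width = (1/10 − 0/1) / 1/1 = 1/10
  e: [0/1, 1/5) ← scaled code falls here ✓
  a: [1/5, 3/5) 
  f: [3/5, 1/1) 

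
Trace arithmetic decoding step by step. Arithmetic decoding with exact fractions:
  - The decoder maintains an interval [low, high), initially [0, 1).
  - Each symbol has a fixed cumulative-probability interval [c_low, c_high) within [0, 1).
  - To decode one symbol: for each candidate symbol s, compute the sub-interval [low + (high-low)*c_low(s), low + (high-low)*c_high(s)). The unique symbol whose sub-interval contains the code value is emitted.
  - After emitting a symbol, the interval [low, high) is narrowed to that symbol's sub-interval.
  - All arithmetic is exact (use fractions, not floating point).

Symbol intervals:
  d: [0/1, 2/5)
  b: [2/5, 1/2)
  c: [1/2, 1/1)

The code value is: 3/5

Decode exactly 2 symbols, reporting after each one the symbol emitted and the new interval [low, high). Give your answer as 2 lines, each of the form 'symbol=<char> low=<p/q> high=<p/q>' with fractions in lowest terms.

Answer: symbol=c low=1/2 high=1/1
symbol=d low=1/2 high=7/10

Derivation:
Step 1: interval [0/1, 1/1), width = 1/1 - 0/1 = 1/1
  'd': [0/1 + 1/1*0/1, 0/1 + 1/1*2/5) = [0/1, 2/5)
  'b': [0/1 + 1/1*2/5, 0/1 + 1/1*1/2) = [2/5, 1/2)
  'c': [0/1 + 1/1*1/2, 0/1 + 1/1*1/1) = [1/2, 1/1) <- contains code 3/5
  emit 'c', narrow to [1/2, 1/1)
Step 2: interval [1/2, 1/1), width = 1/1 - 1/2 = 1/2
  'd': [1/2 + 1/2*0/1, 1/2 + 1/2*2/5) = [1/2, 7/10) <- contains code 3/5
  'b': [1/2 + 1/2*2/5, 1/2 + 1/2*1/2) = [7/10, 3/4)
  'c': [1/2 + 1/2*1/2, 1/2 + 1/2*1/1) = [3/4, 1/1)
  emit 'd', narrow to [1/2, 7/10)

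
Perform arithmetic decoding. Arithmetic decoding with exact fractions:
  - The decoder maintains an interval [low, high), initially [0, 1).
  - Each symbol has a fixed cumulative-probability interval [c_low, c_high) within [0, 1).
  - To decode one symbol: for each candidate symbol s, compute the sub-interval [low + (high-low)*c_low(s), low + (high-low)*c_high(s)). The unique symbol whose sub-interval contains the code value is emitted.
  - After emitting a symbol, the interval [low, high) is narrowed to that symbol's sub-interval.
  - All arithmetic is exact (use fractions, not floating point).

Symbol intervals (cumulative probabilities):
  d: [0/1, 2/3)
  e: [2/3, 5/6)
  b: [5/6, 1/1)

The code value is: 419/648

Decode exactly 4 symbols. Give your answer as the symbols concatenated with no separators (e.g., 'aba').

Step 1: interval [0/1, 1/1), width = 1/1 - 0/1 = 1/1
  'd': [0/1 + 1/1*0/1, 0/1 + 1/1*2/3) = [0/1, 2/3) <- contains code 419/648
  'e': [0/1 + 1/1*2/3, 0/1 + 1/1*5/6) = [2/3, 5/6)
  'b': [0/1 + 1/1*5/6, 0/1 + 1/1*1/1) = [5/6, 1/1)
  emit 'd', narrow to [0/1, 2/3)
Step 2: interval [0/1, 2/3), width = 2/3 - 0/1 = 2/3
  'd': [0/1 + 2/3*0/1, 0/1 + 2/3*2/3) = [0/1, 4/9)
  'e': [0/1 + 2/3*2/3, 0/1 + 2/3*5/6) = [4/9, 5/9)
  'b': [0/1 + 2/3*5/6, 0/1 + 2/3*1/1) = [5/9, 2/3) <- contains code 419/648
  emit 'b', narrow to [5/9, 2/3)
Step 3: interval [5/9, 2/3), width = 2/3 - 5/9 = 1/9
  'd': [5/9 + 1/9*0/1, 5/9 + 1/9*2/3) = [5/9, 17/27)
  'e': [5/9 + 1/9*2/3, 5/9 + 1/9*5/6) = [17/27, 35/54) <- contains code 419/648
  'b': [5/9 + 1/9*5/6, 5/9 + 1/9*1/1) = [35/54, 2/3)
  emit 'e', narrow to [17/27, 35/54)
Step 4: interval [17/27, 35/54), width = 35/54 - 17/27 = 1/54
  'd': [17/27 + 1/54*0/1, 17/27 + 1/54*2/3) = [17/27, 52/81)
  'e': [17/27 + 1/54*2/3, 17/27 + 1/54*5/6) = [52/81, 209/324)
  'b': [17/27 + 1/54*5/6, 17/27 + 1/54*1/1) = [209/324, 35/54) <- contains code 419/648
  emit 'b', narrow to [209/324, 35/54)

Answer: dbeb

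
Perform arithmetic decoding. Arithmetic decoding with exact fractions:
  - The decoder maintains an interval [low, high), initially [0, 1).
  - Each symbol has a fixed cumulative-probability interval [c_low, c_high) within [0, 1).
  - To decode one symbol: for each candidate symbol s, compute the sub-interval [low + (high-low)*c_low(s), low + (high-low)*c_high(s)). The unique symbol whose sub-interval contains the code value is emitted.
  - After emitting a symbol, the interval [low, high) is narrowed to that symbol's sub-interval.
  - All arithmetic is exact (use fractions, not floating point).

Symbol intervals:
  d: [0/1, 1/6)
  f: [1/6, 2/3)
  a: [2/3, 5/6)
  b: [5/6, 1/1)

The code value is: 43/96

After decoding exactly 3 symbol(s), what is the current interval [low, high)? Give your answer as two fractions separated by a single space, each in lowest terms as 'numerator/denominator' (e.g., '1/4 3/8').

Answer: 5/12 11/24

Derivation:
Step 1: interval [0/1, 1/1), width = 1/1 - 0/1 = 1/1
  'd': [0/1 + 1/1*0/1, 0/1 + 1/1*1/6) = [0/1, 1/6)
  'f': [0/1 + 1/1*1/6, 0/1 + 1/1*2/3) = [1/6, 2/3) <- contains code 43/96
  'a': [0/1 + 1/1*2/3, 0/1 + 1/1*5/6) = [2/3, 5/6)
  'b': [0/1 + 1/1*5/6, 0/1 + 1/1*1/1) = [5/6, 1/1)
  emit 'f', narrow to [1/6, 2/3)
Step 2: interval [1/6, 2/3), width = 2/3 - 1/6 = 1/2
  'd': [1/6 + 1/2*0/1, 1/6 + 1/2*1/6) = [1/6, 1/4)
  'f': [1/6 + 1/2*1/6, 1/6 + 1/2*2/3) = [1/4, 1/2) <- contains code 43/96
  'a': [1/6 + 1/2*2/3, 1/6 + 1/2*5/6) = [1/2, 7/12)
  'b': [1/6 + 1/2*5/6, 1/6 + 1/2*1/1) = [7/12, 2/3)
  emit 'f', narrow to [1/4, 1/2)
Step 3: interval [1/4, 1/2), width = 1/2 - 1/4 = 1/4
  'd': [1/4 + 1/4*0/1, 1/4 + 1/4*1/6) = [1/4, 7/24)
  'f': [1/4 + 1/4*1/6, 1/4 + 1/4*2/3) = [7/24, 5/12)
  'a': [1/4 + 1/4*2/3, 1/4 + 1/4*5/6) = [5/12, 11/24) <- contains code 43/96
  'b': [1/4 + 1/4*5/6, 1/4 + 1/4*1/1) = [11/24, 1/2)
  emit 'a', narrow to [5/12, 11/24)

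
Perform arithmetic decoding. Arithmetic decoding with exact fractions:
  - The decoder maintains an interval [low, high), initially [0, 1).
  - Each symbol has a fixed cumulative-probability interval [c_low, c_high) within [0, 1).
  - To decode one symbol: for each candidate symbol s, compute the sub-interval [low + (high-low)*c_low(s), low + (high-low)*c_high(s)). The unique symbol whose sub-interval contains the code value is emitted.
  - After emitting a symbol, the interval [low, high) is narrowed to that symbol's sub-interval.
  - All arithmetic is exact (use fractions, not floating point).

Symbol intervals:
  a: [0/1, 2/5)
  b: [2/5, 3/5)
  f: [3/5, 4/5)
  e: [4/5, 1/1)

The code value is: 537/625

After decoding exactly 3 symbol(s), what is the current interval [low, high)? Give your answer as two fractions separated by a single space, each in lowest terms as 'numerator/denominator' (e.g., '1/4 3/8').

Step 1: interval [0/1, 1/1), width = 1/1 - 0/1 = 1/1
  'a': [0/1 + 1/1*0/1, 0/1 + 1/1*2/5) = [0/1, 2/5)
  'b': [0/1 + 1/1*2/5, 0/1 + 1/1*3/5) = [2/5, 3/5)
  'f': [0/1 + 1/1*3/5, 0/1 + 1/1*4/5) = [3/5, 4/5)
  'e': [0/1 + 1/1*4/5, 0/1 + 1/1*1/1) = [4/5, 1/1) <- contains code 537/625
  emit 'e', narrow to [4/5, 1/1)
Step 2: interval [4/5, 1/1), width = 1/1 - 4/5 = 1/5
  'a': [4/5 + 1/5*0/1, 4/5 + 1/5*2/5) = [4/5, 22/25) <- contains code 537/625
  'b': [4/5 + 1/5*2/5, 4/5 + 1/5*3/5) = [22/25, 23/25)
  'f': [4/5 + 1/5*3/5, 4/5 + 1/5*4/5) = [23/25, 24/25)
  'e': [4/5 + 1/5*4/5, 4/5 + 1/5*1/1) = [24/25, 1/1)
  emit 'a', narrow to [4/5, 22/25)
Step 3: interval [4/5, 22/25), width = 22/25 - 4/5 = 2/25
  'a': [4/5 + 2/25*0/1, 4/5 + 2/25*2/5) = [4/5, 104/125)
  'b': [4/5 + 2/25*2/5, 4/5 + 2/25*3/5) = [104/125, 106/125)
  'f': [4/5 + 2/25*3/5, 4/5 + 2/25*4/5) = [106/125, 108/125) <- contains code 537/625
  'e': [4/5 + 2/25*4/5, 4/5 + 2/25*1/1) = [108/125, 22/25)
  emit 'f', narrow to [106/125, 108/125)

Answer: 106/125 108/125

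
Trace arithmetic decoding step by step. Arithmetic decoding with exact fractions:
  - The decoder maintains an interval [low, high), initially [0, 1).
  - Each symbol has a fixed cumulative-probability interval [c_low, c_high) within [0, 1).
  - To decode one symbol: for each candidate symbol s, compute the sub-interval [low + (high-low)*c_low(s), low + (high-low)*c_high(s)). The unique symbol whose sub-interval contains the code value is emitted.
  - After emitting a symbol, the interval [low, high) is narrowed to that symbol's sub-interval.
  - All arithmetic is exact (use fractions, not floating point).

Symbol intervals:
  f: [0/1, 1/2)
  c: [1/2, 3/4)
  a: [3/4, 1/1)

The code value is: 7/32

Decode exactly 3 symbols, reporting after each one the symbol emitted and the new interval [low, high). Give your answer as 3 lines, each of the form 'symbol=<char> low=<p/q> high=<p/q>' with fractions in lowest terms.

Step 1: interval [0/1, 1/1), width = 1/1 - 0/1 = 1/1
  'f': [0/1 + 1/1*0/1, 0/1 + 1/1*1/2) = [0/1, 1/2) <- contains code 7/32
  'c': [0/1 + 1/1*1/2, 0/1 + 1/1*3/4) = [1/2, 3/4)
  'a': [0/1 + 1/1*3/4, 0/1 + 1/1*1/1) = [3/4, 1/1)
  emit 'f', narrow to [0/1, 1/2)
Step 2: interval [0/1, 1/2), width = 1/2 - 0/1 = 1/2
  'f': [0/1 + 1/2*0/1, 0/1 + 1/2*1/2) = [0/1, 1/4) <- contains code 7/32
  'c': [0/1 + 1/2*1/2, 0/1 + 1/2*3/4) = [1/4, 3/8)
  'a': [0/1 + 1/2*3/4, 0/1 + 1/2*1/1) = [3/8, 1/2)
  emit 'f', narrow to [0/1, 1/4)
Step 3: interval [0/1, 1/4), width = 1/4 - 0/1 = 1/4
  'f': [0/1 + 1/4*0/1, 0/1 + 1/4*1/2) = [0/1, 1/8)
  'c': [0/1 + 1/4*1/2, 0/1 + 1/4*3/4) = [1/8, 3/16)
  'a': [0/1 + 1/4*3/4, 0/1 + 1/4*1/1) = [3/16, 1/4) <- contains code 7/32
  emit 'a', narrow to [3/16, 1/4)

Answer: symbol=f low=0/1 high=1/2
symbol=f low=0/1 high=1/4
symbol=a low=3/16 high=1/4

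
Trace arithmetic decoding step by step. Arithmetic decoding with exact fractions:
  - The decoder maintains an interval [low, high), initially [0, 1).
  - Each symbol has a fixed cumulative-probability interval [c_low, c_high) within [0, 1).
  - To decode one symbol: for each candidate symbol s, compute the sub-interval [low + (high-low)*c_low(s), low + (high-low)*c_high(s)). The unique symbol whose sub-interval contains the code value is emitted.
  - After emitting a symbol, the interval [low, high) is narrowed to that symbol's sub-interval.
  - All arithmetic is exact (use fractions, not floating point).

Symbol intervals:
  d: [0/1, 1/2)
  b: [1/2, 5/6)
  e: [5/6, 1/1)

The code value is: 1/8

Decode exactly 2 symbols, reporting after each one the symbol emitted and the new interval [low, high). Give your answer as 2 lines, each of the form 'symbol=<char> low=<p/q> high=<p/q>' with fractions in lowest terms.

Answer: symbol=d low=0/1 high=1/2
symbol=d low=0/1 high=1/4

Derivation:
Step 1: interval [0/1, 1/1), width = 1/1 - 0/1 = 1/1
  'd': [0/1 + 1/1*0/1, 0/1 + 1/1*1/2) = [0/1, 1/2) <- contains code 1/8
  'b': [0/1 + 1/1*1/2, 0/1 + 1/1*5/6) = [1/2, 5/6)
  'e': [0/1 + 1/1*5/6, 0/1 + 1/1*1/1) = [5/6, 1/1)
  emit 'd', narrow to [0/1, 1/2)
Step 2: interval [0/1, 1/2), width = 1/2 - 0/1 = 1/2
  'd': [0/1 + 1/2*0/1, 0/1 + 1/2*1/2) = [0/1, 1/4) <- contains code 1/8
  'b': [0/1 + 1/2*1/2, 0/1 + 1/2*5/6) = [1/4, 5/12)
  'e': [0/1 + 1/2*5/6, 0/1 + 1/2*1/1) = [5/12, 1/2)
  emit 'd', narrow to [0/1, 1/4)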